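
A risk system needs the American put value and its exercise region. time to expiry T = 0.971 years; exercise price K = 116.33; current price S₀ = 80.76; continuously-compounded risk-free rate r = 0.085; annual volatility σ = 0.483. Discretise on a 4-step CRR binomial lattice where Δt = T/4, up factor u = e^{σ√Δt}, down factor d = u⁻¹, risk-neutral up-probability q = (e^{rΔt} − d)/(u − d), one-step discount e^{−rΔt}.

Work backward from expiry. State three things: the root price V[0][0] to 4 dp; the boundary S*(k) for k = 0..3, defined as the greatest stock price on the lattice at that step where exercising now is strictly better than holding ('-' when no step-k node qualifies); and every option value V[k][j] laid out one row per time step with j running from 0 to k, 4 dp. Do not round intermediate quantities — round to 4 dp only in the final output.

Δt=0.24275  u=1.26867  d=0.78822  q=0.48418  discount=0.97958
step 4 (expiry): payoffs max(K−S,0) = 85.1558 66.1540 35.5700 0.0000 0.0000
step 3: (k=3,j=0): S=39.5499, (K−S)⁺=76.7801, hold=74.4043 ⇒ V=76.7801 exercise | (k=3,j=1): S=63.6570, (K−S)⁺=52.6730, hold=50.2973 ⇒ V=52.6730 exercise | (k=3,j=2): S=102.4581, (K−S)⁺=13.8719, hold=17.9731 ⇒ V=17.9731 continue | (k=3,j=3): S=164.9099, (K−S)⁺=0.0000, hold=0.0000 ⇒ V=0.0000 continue  boundary S*=63.6570
step 2: (k=2,j=0): S=50.1760, (K−S)⁺=66.1540, hold=63.7783 ⇒ V=66.1540 exercise | (k=2,j=1): S=80.7600, (K−S)⁺=35.5700, hold=35.1394 ⇒ V=35.5700 exercise | (k=2,j=2): S=129.9860, (K−S)⁺=0.0000, hold=9.0815 ⇒ V=9.0815 continue  boundary S*=80.7600
step 1: (k=1,j=0): S=63.6570, (K−S)⁺=52.6730, hold=50.2973 ⇒ V=52.6730 exercise | (k=1,j=1): S=102.4581, (K−S)⁺=13.8719, hold=22.2803 ⇒ V=22.2803 continue  boundary S*=63.6570
step 0: (k=0,j=0): S=80.7600, (K−S)⁺=35.5700, hold=37.1823 ⇒ V=37.1823 continue  boundary S*=-

price = 37.1823
boundary = - 63.6570 80.7600 63.6570
tree:
37.1823
52.6730 22.2803
66.1540 35.5700 9.0815
76.7801 52.6730 17.9731 0.0000
85.1558 66.1540 35.5700 0.0000 0.0000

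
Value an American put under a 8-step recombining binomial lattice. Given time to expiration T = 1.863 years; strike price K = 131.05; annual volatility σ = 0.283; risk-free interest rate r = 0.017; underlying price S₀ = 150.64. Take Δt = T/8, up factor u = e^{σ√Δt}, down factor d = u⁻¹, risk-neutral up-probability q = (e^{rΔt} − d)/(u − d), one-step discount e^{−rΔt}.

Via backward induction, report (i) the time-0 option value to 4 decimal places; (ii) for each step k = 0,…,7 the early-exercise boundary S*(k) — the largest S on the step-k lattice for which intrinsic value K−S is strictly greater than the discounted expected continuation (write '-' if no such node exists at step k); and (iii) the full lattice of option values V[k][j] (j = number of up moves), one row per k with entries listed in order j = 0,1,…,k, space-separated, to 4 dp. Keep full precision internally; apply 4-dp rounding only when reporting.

price = 12.2303
boundary = - - - - - 76.1005 87.2364 100.0020
tree:
12.2303
17.6409 6.4790
24.7433 10.1042 2.6114
33.5896 15.3791 4.4820 0.6096
43.8996 22.7152 7.5710 1.1778 0.0000
54.9495 32.3101 12.5245 2.2756 0.0000 0.0000
64.6640 43.8136 20.1342 4.3969 0.0000 0.0000 0.0000
73.1383 54.9495 31.0480 8.4955 0.0000 0.0000 0.0000 0.0000
80.5309 64.6640 43.8136 16.4145 0.0000 0.0000 0.0000 0.0000 0.0000

params: Δt=0.23287 u=1.14633 d=0.87235 q=0.48039 e^(-rΔt)=0.99605
t_8 payoffs: 80.5309 64.6640 43.8136 16.4145 0.0000 0.0000 0.0000 0.0000 0.0000
t_7: node(7,0) S=57.9117 payoff=73.1383 vs cont=72.6205 → 73.1383 [stop]  node(7,1) S=76.1005 payoff=54.9495 vs cont=54.4317 → 54.9495 [stop]  node(7,2) S=100.0020 payoff=31.0480 vs cont=30.5302 → 31.0480 [stop]  node(7,3) S=131.4104 payoff=0.0000 vs cont=8.4955 → 8.4955 [wait]  node(7,4) S=172.6835 payoff=0.0000 vs cont=0.0000 → 0.0000 [wait]  node(7,5) S=226.9196 payoff=0.0000 vs cont=0.0000 → 0.0000 [wait]  node(7,6) S=298.1901 payoff=0.0000 vs cont=0.0000 → 0.0000 [wait]  node(7,7) S=391.8451 payoff=0.0000 vs cont=0.0000 → 0.0000 [wait]  ⇒ S*(7)=100.0020
t_6: node(6,0) S=66.3860 payoff=64.6640 vs cont=64.1462 → 64.6640 [stop]  node(6,1) S=87.2364 payoff=43.8136 vs cont=43.2958 → 43.8136 [stop]  node(6,2) S=114.6355 payoff=16.4145 vs cont=20.1342 → 20.1342 [wait]  node(6,3) S=150.6400 payoff=0.0000 vs cont=4.3969 → 4.3969 [wait]  node(6,4) S=197.9527 payoff=0.0000 vs cont=0.0000 → 0.0000 [wait]  node(6,5) S=260.1253 payoff=0.0000 vs cont=0.0000 → 0.0000 [wait]  node(6,6) S=341.8250 payoff=0.0000 vs cont=0.0000 → 0.0000 [wait]  ⇒ S*(6)=87.2364
t_5: node(5,0) S=76.1005 payoff=54.9495 vs cont=54.4317 → 54.9495 [stop]  node(5,1) S=100.0020 payoff=31.0480 vs cont=32.3101 → 32.3101 [wait]  node(5,2) S=131.4104 payoff=0.0000 vs cont=12.5245 → 12.5245 [wait]  node(5,3) S=172.6835 payoff=0.0000 vs cont=2.2756 → 2.2756 [wait]  node(5,4) S=226.9196 payoff=0.0000 vs cont=0.0000 → 0.0000 [wait]  node(5,5) S=298.1901 payoff=0.0000 vs cont=0.0000 → 0.0000 [wait]  ⇒ S*(5)=76.1005
t_4: node(4,0) S=87.2364 payoff=43.8136 vs cont=43.8996 → 43.8996 [wait]  node(4,1) S=114.6355 payoff=16.4145 vs cont=22.7152 → 22.7152 [wait]  node(4,2) S=150.6400 payoff=0.0000 vs cont=7.5710 → 7.5710 [wait]  node(4,3) S=197.9527 payoff=0.0000 vs cont=1.1778 → 1.1778 [wait]  node(4,4) S=260.1253 payoff=0.0000 vs cont=0.0000 → 0.0000 [wait]  ⇒ S*(4)=-
t_3: node(3,0) S=100.0020 payoff=31.0480 vs cont=33.5896 → 33.5896 [wait]  node(3,1) S=131.4104 payoff=0.0000 vs cont=15.3791 → 15.3791 [wait]  node(3,2) S=172.6835 payoff=0.0000 vs cont=4.4820 → 4.4820 [wait]  node(3,3) S=226.9196 payoff=0.0000 vs cont=0.6096 → 0.6096 [wait]  ⇒ S*(3)=-
t_2: node(2,0) S=114.6355 payoff=16.4145 vs cont=24.7433 → 24.7433 [wait]  node(2,1) S=150.6400 payoff=0.0000 vs cont=10.1042 → 10.1042 [wait]  node(2,2) S=197.9527 payoff=0.0000 vs cont=2.6114 → 2.6114 [wait]  ⇒ S*(2)=-
t_1: node(1,0) S=131.4104 payoff=0.0000 vs cont=17.6409 → 17.6409 [wait]  node(1,1) S=172.6835 payoff=0.0000 vs cont=6.4790 → 6.4790 [wait]  ⇒ S*(1)=-
t_0: node(0,0) S=150.6400 payoff=0.0000 vs cont=12.2303 → 12.2303 [wait]  ⇒ S*(0)=-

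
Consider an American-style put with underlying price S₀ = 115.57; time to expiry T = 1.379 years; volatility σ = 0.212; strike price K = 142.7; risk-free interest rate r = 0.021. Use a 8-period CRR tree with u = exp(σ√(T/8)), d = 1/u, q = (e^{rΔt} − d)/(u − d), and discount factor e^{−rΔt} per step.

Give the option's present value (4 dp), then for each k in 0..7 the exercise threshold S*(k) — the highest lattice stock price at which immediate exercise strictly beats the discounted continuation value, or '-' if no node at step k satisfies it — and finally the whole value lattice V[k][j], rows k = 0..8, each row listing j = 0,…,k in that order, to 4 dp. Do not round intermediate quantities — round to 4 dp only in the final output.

price = 28.7196
boundary = - 105.8325 96.9155 105.8325 96.9155 105.8325 115.5700 126.2034
tree:
28.7196
36.8675 20.7343
45.7845 28.1447 13.4327
53.9502 36.8675 19.5770 7.3512
61.4279 45.7845 27.4859 11.7657 2.9651
68.2755 53.9502 36.8675 18.2509 5.3291 0.6092
74.5462 61.4279 45.7845 27.1300 9.4542 1.2193 0.0000
80.2886 68.2755 53.9502 36.8675 16.4966 2.4405 0.0000 0.0000
85.5471 74.5462 61.4279 45.7845 27.1300 4.8849 0.0000 0.0000 0.0000

Δt=0.17238, u=1.09201, d=0.91574, q=0.49858, disc=e^(-rΔt)=0.99639
k=8 terminal: V=max(K-S,0) → 85.5471 74.5462 61.4279 45.7845 27.1300 4.8849 0.0000 0.0000 0.0000
k=7: j=0 S=62.4114 intr=80.2886 cont=79.7730 V=80.2886[EX]; j=1 S=74.4245 intr=68.2755 cont=67.7599 V=68.2755[EX]; j=2 S=88.7498 intr=53.9502 cont=53.4345 V=53.9502[EX]; j=3 S=105.8325 intr=36.8675 cont=36.3518 V=36.8675[EX]; j=4 S=126.2034 intr=16.4966 cont=15.9810 V=16.4966[EX]; j=5 S=150.4952 intr=0.0000 cont=2.4405 V=2.4405[hold]; j=6 S=179.4628 intr=0.0000 cont=0.0000 V=0.0000[hold]; j=7 S=214.0061 intr=0.0000 cont=0.0000 V=0.0000[hold]  S*(7)=126.2034
k=6: j=0 S=68.1538 intr=74.5462 cont=74.0306 V=74.5462[EX]; j=1 S=81.2721 intr=61.4279 cont=60.9122 V=61.4279[EX]; j=2 S=96.9155 intr=45.7845 cont=45.2688 V=45.7845[EX]; j=3 S=115.5700 intr=27.1300 cont=26.6144 V=27.1300[EX]; j=4 S=137.8151 intr=4.8849 cont=9.4542 V=9.4542[hold]; j=5 S=164.3420 intr=0.0000 cont=1.2193 V=1.2193[hold]; j=6 S=195.9748 intr=0.0000 cont=0.0000 V=0.0000[hold]  S*(6)=115.5700
k=5: j=0 S=74.4245 intr=68.2755 cont=67.7599 V=68.2755[EX]; j=1 S=88.7498 intr=53.9502 cont=53.4345 V=53.9502[EX]; j=2 S=105.8325 intr=36.8675 cont=36.3518 V=36.8675[EX]; j=3 S=126.2034 intr=16.4966 cont=18.2509 V=18.2509[hold]; j=4 S=150.4952 intr=0.0000 cont=5.3291 V=5.3291[hold]; j=5 S=179.4628 intr=0.0000 cont=0.6092 V=0.6092[hold]  S*(5)=105.8325
k=4: j=0 S=81.2721 intr=61.4279 cont=60.9122 V=61.4279[EX]; j=1 S=96.9155 intr=45.7845 cont=45.2688 V=45.7845[EX]; j=2 S=115.5700 intr=27.1300 cont=27.4859 V=27.4859[hold]; j=3 S=137.8151 intr=4.8849 cont=11.7657 V=11.7657[hold]; j=4 S=164.3420 intr=0.0000 cont=2.9651 V=2.9651[hold]  S*(4)=96.9155
k=3: j=0 S=88.7498 intr=53.9502 cont=53.4345 V=53.9502[EX]; j=1 S=105.8325 intr=36.8675 cont=36.5286 V=36.8675[EX]; j=2 S=126.2034 intr=16.4966 cont=19.5770 V=19.5770[hold]; j=3 S=150.4952 intr=0.0000 cont=7.3512 V=7.3512[hold]  S*(3)=105.8325
k=2: j=0 S=96.9155 intr=45.7845 cont=45.2688 V=45.7845[EX]; j=1 S=115.5700 intr=27.1300 cont=28.1447 V=28.1447[hold]; j=2 S=137.8151 intr=4.8849 cont=13.4327 V=13.4327[hold]  S*(2)=96.9155
k=1: j=0 S=105.8325 intr=36.8675 cont=36.8559 V=36.8675[EX]; j=1 S=126.2034 intr=16.4966 cont=20.7343 V=20.7343[hold]  S*(1)=105.8325
k=0: j=0 S=115.5700 intr=27.1300 cont=28.7196 V=28.7196[hold]  S*(0)=-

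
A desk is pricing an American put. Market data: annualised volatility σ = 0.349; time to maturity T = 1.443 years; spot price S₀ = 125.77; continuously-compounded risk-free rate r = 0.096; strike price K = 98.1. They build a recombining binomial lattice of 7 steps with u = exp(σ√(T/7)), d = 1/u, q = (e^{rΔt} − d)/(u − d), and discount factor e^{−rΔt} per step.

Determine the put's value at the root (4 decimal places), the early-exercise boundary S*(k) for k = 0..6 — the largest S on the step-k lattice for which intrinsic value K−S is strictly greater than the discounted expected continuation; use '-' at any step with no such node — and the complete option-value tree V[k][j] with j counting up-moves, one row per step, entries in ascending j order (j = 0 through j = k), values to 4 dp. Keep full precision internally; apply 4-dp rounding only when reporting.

price = 4.6162
boundary = - - - - 66.7283 78.1856 66.7283
tree:
4.6162
7.8330 1.8618
12.9221 3.4959 0.4442
20.5826 6.4365 0.9503 0.0000
31.3717 11.5395 2.0333 0.0000 0.0000
41.1500 19.9144 4.3503 0.0000 0.0000 0.0000
49.4955 31.3717 9.3077 0.0000 0.0000 0.0000 0.0000
56.6180 41.1500 19.9144 0.0000 0.0000 0.0000 0.0000 0.0000

Δt=0.20614  u=1.17170  d=0.85346  q=0.52327  discount=0.98040
step 7 (expiry): payoffs max(K−S,0) = 56.6180 41.1500 19.9144 0.0000 0.0000 0.0000 0.0000 0.0000
step 6: (k=6,j=0): S=48.6045, (K−S)⁺=49.4955, hold=47.5732 ⇒ V=49.4955 exercise | (k=6,j=1): S=66.7283, (K−S)⁺=31.3717, hold=29.4494 ⇒ V=31.3717 exercise | (k=6,j=2): S=91.6102, (K−S)⁺=6.4898, hold=9.3077 ⇒ V=9.3077 continue | (k=6,j=3): S=125.7700, (K−S)⁺=0.0000, hold=0.0000 ⇒ V=0.0000 continue | (k=6,j=4): S=172.6674, (K−S)⁺=0.0000, hold=0.0000 ⇒ V=0.0000 continue | (k=6,j=5): S=237.0521, (K−S)⁺=0.0000, hold=0.0000 ⇒ V=0.0000 continue | (k=6,j=6): S=325.4448, (K−S)⁺=0.0000, hold=0.0000 ⇒ V=0.0000 continue  boundary S*=66.7283
step 5: (k=5,j=0): S=56.9500, (K−S)⁺=41.1500, hold=39.2277 ⇒ V=41.1500 exercise | (k=5,j=1): S=78.1856, (K−S)⁺=19.9144, hold=19.4377 ⇒ V=19.9144 exercise | (k=5,j=2): S=107.3397, (K−S)⁺=0.0000, hold=4.3503 ⇒ V=4.3503 continue | (k=5,j=3): S=147.3648, (K−S)⁺=0.0000, hold=0.0000 ⇒ V=0.0000 continue | (k=5,j=4): S=202.3146, (K−S)⁺=0.0000, hold=0.0000 ⇒ V=0.0000 continue | (k=5,j=5): S=277.7542, (K−S)⁺=0.0000, hold=0.0000 ⇒ V=0.0000 continue  boundary S*=78.1856
step 4: (k=4,j=0): S=66.7283, (K−S)⁺=31.3717, hold=29.4494 ⇒ V=31.3717 exercise | (k=4,j=1): S=91.6102, (K−S)⁺=6.4898, hold=11.5395 ⇒ V=11.5395 continue | (k=4,j=2): S=125.7700, (K−S)⁺=0.0000, hold=2.0333 ⇒ V=2.0333 continue | (k=4,j=3): S=172.6674, (K−S)⁺=0.0000, hold=0.0000 ⇒ V=0.0000 continue | (k=4,j=4): S=237.0521, (K−S)⁺=0.0000, hold=0.0000 ⇒ V=0.0000 continue  boundary S*=66.7283
step 3: (k=3,j=0): S=78.1856, (K−S)⁺=19.9144, hold=20.5826 ⇒ V=20.5826 continue | (k=3,j=1): S=107.3397, (K−S)⁺=0.0000, hold=6.4365 ⇒ V=6.4365 continue | (k=3,j=2): S=147.3648, (K−S)⁺=0.0000, hold=0.9503 ⇒ V=0.9503 continue | (k=3,j=3): S=202.3146, (K−S)⁺=0.0000, hold=0.0000 ⇒ V=0.0000 continue  boundary S*=-
step 2: (k=2,j=0): S=91.6102, (K−S)⁺=6.4898, hold=12.9221 ⇒ V=12.9221 continue | (k=2,j=1): S=125.7700, (K−S)⁺=0.0000, hold=3.4959 ⇒ V=3.4959 continue | (k=2,j=2): S=172.6674, (K−S)⁺=0.0000, hold=0.4442 ⇒ V=0.4442 continue  boundary S*=-
step 1: (k=1,j=0): S=107.3397, (K−S)⁺=0.0000, hold=7.8330 ⇒ V=7.8330 continue | (k=1,j=1): S=147.3648, (K−S)⁺=0.0000, hold=1.8618 ⇒ V=1.8618 continue  boundary S*=-
step 0: (k=0,j=0): S=125.7700, (K−S)⁺=0.0000, hold=4.6162 ⇒ V=4.6162 continue  boundary S*=-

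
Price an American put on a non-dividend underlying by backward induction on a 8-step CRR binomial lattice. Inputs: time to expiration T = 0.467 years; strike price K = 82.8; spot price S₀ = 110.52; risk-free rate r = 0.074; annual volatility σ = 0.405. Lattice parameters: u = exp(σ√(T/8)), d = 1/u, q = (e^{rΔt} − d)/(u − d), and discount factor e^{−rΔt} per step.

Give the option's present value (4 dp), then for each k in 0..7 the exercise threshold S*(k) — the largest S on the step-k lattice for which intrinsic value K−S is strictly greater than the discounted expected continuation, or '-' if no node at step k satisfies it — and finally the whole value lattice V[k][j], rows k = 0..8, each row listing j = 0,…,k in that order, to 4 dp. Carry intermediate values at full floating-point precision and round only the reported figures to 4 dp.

Δt=0.05838  u=1.10280  d=0.90678  q=0.49764  discount=0.99569
step 8 (expiry): payoffs max(K−S,0) = 32.2793 21.3585 8.0769 0.0000 0.0000 0.0000 0.0000 0.0000 0.0000
step 7: (k=7,j=0): S=55.7142, (K−S)⁺=27.0858, hold=26.7289 ⇒ V=27.0858 exercise | (k=7,j=1): S=67.7577, (K−S)⁺=15.0423, hold=14.6854 ⇒ V=15.0423 exercise | (k=7,j=2): S=82.4046, (K−S)⁺=0.3954, hold=4.0400 ⇒ V=4.0400 continue | (k=7,j=3): S=100.2177, (K−S)⁺=0.0000, hold=0.0000 ⇒ V=0.0000 continue | (k=7,j=4): S=121.8814, (K−S)⁺=0.0000, hold=0.0000 ⇒ V=0.0000 continue | (k=7,j=5): S=148.2280, (K−S)⁺=0.0000, hold=0.0000 ⇒ V=0.0000 continue | (k=7,j=6): S=180.2699, (K−S)⁺=0.0000, hold=0.0000 ⇒ V=0.0000 continue | (k=7,j=7): S=219.2381, (K−S)⁺=0.0000, hold=0.0000 ⇒ V=0.0000 continue  boundary S*=67.7577
step 6: (k=6,j=0): S=61.4415, (K−S)⁺=21.3585, hold=21.0016 ⇒ V=21.3585 exercise | (k=6,j=1): S=74.7231, (K−S)⁺=8.0769, hold=9.5259 ⇒ V=9.5259 continue | (k=6,j=2): S=90.8757, (K−S)⁺=0.0000, hold=2.0208 ⇒ V=2.0208 continue | (k=6,j=3): S=110.5200, (K−S)⁺=0.0000, hold=0.0000 ⇒ V=0.0000 continue | (k=6,j=4): S=134.4107, (K−S)⁺=0.0000, hold=0.0000 ⇒ V=0.0000 continue | (k=6,j=5): S=163.4657, (K−S)⁺=0.0000, hold=0.0000 ⇒ V=0.0000 continue | (k=6,j=6): S=198.8015, (K−S)⁺=0.0000, hold=0.0000 ⇒ V=0.0000 continue  boundary S*=61.4415
step 5: (k=5,j=0): S=67.7577, (K−S)⁺=15.0423, hold=15.4034 ⇒ V=15.4034 continue | (k=5,j=1): S=82.4046, (K−S)⁺=0.3954, hold=5.7661 ⇒ V=5.7661 continue | (k=5,j=2): S=100.2177, (K−S)⁺=0.0000, hold=1.0108 ⇒ V=1.0108 continue | (k=5,j=3): S=121.8814, (K−S)⁺=0.0000, hold=0.0000 ⇒ V=0.0000 continue | (k=5,j=4): S=148.2280, (K−S)⁺=0.0000, hold=0.0000 ⇒ V=0.0000 continue | (k=5,j=5): S=180.2699, (K−S)⁺=0.0000, hold=0.0000 ⇒ V=0.0000 continue  boundary S*=-
step 4: (k=4,j=0): S=74.7231, (K−S)⁺=8.0769, hold=10.5617 ⇒ V=10.5617 continue | (k=4,j=1): S=90.8757, (K−S)⁺=0.0000, hold=3.3850 ⇒ V=3.3850 continue | (k=4,j=2): S=110.5200, (K−S)⁺=0.0000, hold=0.5056 ⇒ V=0.5056 continue | (k=4,j=3): S=134.4107, (K−S)⁺=0.0000, hold=0.0000 ⇒ V=0.0000 continue | (k=4,j=4): S=163.4657, (K−S)⁺=0.0000, hold=0.0000 ⇒ V=0.0000 continue  boundary S*=-
step 3: (k=3,j=0): S=82.4046, (K−S)⁺=0.3954, hold=6.9601 ⇒ V=6.9601 continue | (k=3,j=1): S=100.2177, (K−S)⁺=0.0000, hold=1.9437 ⇒ V=1.9437 continue | (k=3,j=2): S=121.8814, (K−S)⁺=0.0000, hold=0.2529 ⇒ V=0.2529 continue | (k=3,j=3): S=148.2280, (K−S)⁺=0.0000, hold=0.0000 ⇒ V=0.0000 continue  boundary S*=-
step 2: (k=2,j=0): S=90.8757, (K−S)⁺=0.0000, hold=4.4445 ⇒ V=4.4445 continue | (k=2,j=1): S=110.5200, (K−S)⁺=0.0000, hold=1.0975 ⇒ V=1.0975 continue | (k=2,j=2): S=134.4107, (K−S)⁺=0.0000, hold=0.1265 ⇒ V=0.1265 continue  boundary S*=-
step 1: (k=1,j=0): S=100.2177, (K−S)⁺=0.0000, hold=2.7669 ⇒ V=2.7669 continue | (k=1,j=1): S=121.8814, (K−S)⁺=0.0000, hold=0.6116 ⇒ V=0.6116 continue  boundary S*=-
step 0: (k=0,j=0): S=110.5200, (K−S)⁺=0.0000, hold=1.6871 ⇒ V=1.6871 continue  boundary S*=-

price = 1.6871
boundary = - - - - - - 61.4415 67.7577
tree:
1.6871
2.7669 0.6116
4.4445 1.0975 0.1265
6.9601 1.9437 0.2529 0.0000
10.5617 3.3850 0.5056 0.0000 0.0000
15.4034 5.7661 1.0108 0.0000 0.0000 0.0000
21.3585 9.5259 2.0208 0.0000 0.0000 0.0000 0.0000
27.0858 15.0423 4.0400 0.0000 0.0000 0.0000 0.0000 0.0000
32.2793 21.3585 8.0769 0.0000 0.0000 0.0000 0.0000 0.0000 0.0000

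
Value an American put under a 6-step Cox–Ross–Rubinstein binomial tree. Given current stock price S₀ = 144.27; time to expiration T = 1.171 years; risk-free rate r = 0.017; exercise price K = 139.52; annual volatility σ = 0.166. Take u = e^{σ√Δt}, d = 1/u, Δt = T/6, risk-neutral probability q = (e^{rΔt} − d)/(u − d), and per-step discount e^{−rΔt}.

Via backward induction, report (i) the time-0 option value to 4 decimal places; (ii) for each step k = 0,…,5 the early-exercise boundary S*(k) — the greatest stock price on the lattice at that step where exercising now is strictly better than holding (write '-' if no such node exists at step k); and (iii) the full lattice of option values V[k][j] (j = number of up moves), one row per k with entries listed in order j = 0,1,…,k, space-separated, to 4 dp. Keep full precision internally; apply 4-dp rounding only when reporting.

price = 7.0184
boundary = - - - 115.7788 107.5921 115.7788
tree:
7.0184
10.9473 3.2029
16.4835 5.5780 0.8895
23.7412 9.4585 1.8005 0.0000
31.9279 15.4371 3.6445 0.0000 0.0000
39.5358 23.7412 7.3768 0.0000 0.0000 0.0000
46.6058 31.9279 14.9315 0.0000 0.0000 0.0000 0.0000

Δt=0.19517, u=1.07609, d=0.92929, q=0.50431, disc=e^(-rΔt)=0.99669
k=6 terminal: V=max(K-S,0) → 46.6058 31.9279 14.9315 0.0000 0.0000 0.0000 0.0000
k=5: j=0 S=99.9842 intr=39.5358 cont=39.0737 V=39.5358[EX]; j=1 S=115.7788 intr=23.7412 cont=23.2790 V=23.7412[EX]; j=2 S=134.0686 intr=5.4514 cont=7.3768 V=7.3768[hold]; j=3 S=155.2476 intr=0.0000 cont=0.0000 V=0.0000[hold]; j=4 S=179.7724 intr=0.0000 cont=0.0000 V=0.0000[hold]; j=5 S=208.1713 intr=0.0000 cont=0.0000 V=0.0000[hold]  S*(5)=115.7788
k=4: j=0 S=107.5921 intr=31.9279 cont=31.4658 V=31.9279[EX]; j=1 S=124.5885 intr=14.9315 cont=15.4371 V=15.4371[hold]; j=2 S=144.2700 intr=0.0000 cont=3.6445 V=3.6445[hold]; j=3 S=167.0606 intr=0.0000 cont=0.0000 V=0.0000[hold]; j=4 S=193.4514 intr=0.0000 cont=0.0000 V=0.0000[hold]  S*(4)=107.5921
k=3: j=0 S=115.7788 intr=23.7412 cont=23.5332 V=23.7412[EX]; j=1 S=134.0686 intr=5.4514 cont=9.4585 V=9.4585[hold]; j=2 S=155.2476 intr=0.0000 cont=1.8005 V=1.8005[hold]; j=3 S=179.7724 intr=0.0000 cont=0.0000 V=0.0000[hold]  S*(3)=115.7788
k=2: j=0 S=124.5885 intr=14.9315 cont=16.4835 V=16.4835[hold]; j=1 S=144.2700 intr=0.0000 cont=5.5780 V=5.5780[hold]; j=2 S=167.0606 intr=0.0000 cont=0.8895 V=0.8895[hold]  S*(2)=-
k=1: j=0 S=134.0686 intr=5.4514 cont=10.9473 V=10.9473[hold]; j=1 S=155.2476 intr=0.0000 cont=3.2029 V=3.2029[hold]  S*(1)=-
k=0: j=0 S=144.2700 intr=0.0000 cont=7.0184 V=7.0184[hold]  S*(0)=-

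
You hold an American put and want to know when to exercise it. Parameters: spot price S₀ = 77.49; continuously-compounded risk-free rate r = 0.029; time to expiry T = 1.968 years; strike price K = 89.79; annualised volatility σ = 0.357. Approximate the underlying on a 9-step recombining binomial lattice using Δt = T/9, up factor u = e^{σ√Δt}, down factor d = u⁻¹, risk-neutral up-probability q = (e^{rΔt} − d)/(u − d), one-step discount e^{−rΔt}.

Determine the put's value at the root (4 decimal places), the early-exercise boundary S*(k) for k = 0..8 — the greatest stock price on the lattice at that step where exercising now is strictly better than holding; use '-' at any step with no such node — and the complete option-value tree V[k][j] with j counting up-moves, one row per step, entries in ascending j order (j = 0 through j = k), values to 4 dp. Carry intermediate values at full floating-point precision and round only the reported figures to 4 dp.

Δt=0.21867  u=1.18168  d=0.84625  q=0.47733  discount=0.99368
step 9 (expiry): payoffs max(K−S,0) = 72.5421 65.7054 56.1589 42.8284 24.2140 0.0000 0.0000 0.0000 0.0000 0.0000
step 8: (k=8,j=0): S=20.3816, (K−S)⁺=69.4084, hold=68.8408 ⇒ V=69.4084 exercise | (k=8,j=1): S=28.4603, (K−S)⁺=61.3297, hold=60.7621 ⇒ V=61.3297 exercise | (k=8,j=2): S=39.7413, (K−S)⁺=50.0487, hold=49.4811 ⇒ V=50.0487 exercise | (k=8,j=3): S=55.4937, (K−S)⁺=34.2963, hold=33.7287 ⇒ V=34.2963 exercise | (k=8,j=4): S=77.4900, (K−S)⁺=12.3000, hold=12.5760 ⇒ V=12.5760 continue | (k=8,j=5): S=108.2051, (K−S)⁺=0.0000, hold=0.0000 ⇒ V=0.0000 continue | (k=8,j=6): S=151.0948, (K−S)⁺=0.0000, hold=0.0000 ⇒ V=0.0000 continue | (k=8,j=7): S=210.9850, (K−S)⁺=0.0000, hold=0.0000 ⇒ V=0.0000 continue | (k=8,j=8): S=294.6140, (K−S)⁺=0.0000, hold=0.0000 ⇒ V=0.0000 continue  boundary S*=55.4937
step 7: (k=7,j=0): S=24.0846, (K−S)⁺=65.7054, hold=65.1378 ⇒ V=65.7054 exercise | (k=7,j=1): S=33.6311, (K−S)⁺=56.1589, hold=55.5913 ⇒ V=56.1589 exercise | (k=7,j=2): S=46.9616, (K−S)⁺=42.8284, hold=42.2608 ⇒ V=42.8284 exercise | (k=7,j=3): S=65.5760, (K−S)⁺=24.2140, hold=23.7774 ⇒ V=24.2140 exercise | (k=7,j=4): S=91.5686, (K−S)⁺=0.0000, hold=6.5316 ⇒ V=6.5316 continue | (k=7,j=5): S=127.8641, (K−S)⁺=0.0000, hold=0.0000 ⇒ V=0.0000 continue | (k=7,j=6): S=178.5462, (K−S)⁺=0.0000, hold=0.0000 ⇒ V=0.0000 continue | (k=7,j=7): S=249.3173, (K−S)⁺=0.0000, hold=0.0000 ⇒ V=0.0000 continue  boundary S*=65.5760
step 6: (k=6,j=0): S=28.4603, (K−S)⁺=61.3297, hold=60.7621 ⇒ V=61.3297 exercise | (k=6,j=1): S=39.7413, (K−S)⁺=50.0487, hold=49.4811 ⇒ V=50.0487 exercise | (k=6,j=2): S=55.4937, (K−S)⁺=34.2963, hold=33.7287 ⇒ V=34.2963 exercise | (k=6,j=3): S=77.4900, (K−S)⁺=12.3000, hold=15.6740 ⇒ V=15.6740 continue | (k=6,j=4): S=108.2051, (K−S)⁺=0.0000, hold=3.3923 ⇒ V=3.3923 continue | (k=6,j=5): S=151.0948, (K−S)⁺=0.0000, hold=0.0000 ⇒ V=0.0000 continue | (k=6,j=6): S=210.9850, (K−S)⁺=0.0000, hold=0.0000 ⇒ V=0.0000 continue  boundary S*=55.4937
step 5: (k=5,j=0): S=33.6311, (K−S)⁺=56.1589, hold=55.5913 ⇒ V=56.1589 exercise | (k=5,j=1): S=46.9616, (K−S)⁺=42.8284, hold=42.2608 ⇒ V=42.8284 exercise | (k=5,j=2): S=65.5760, (K−S)⁺=24.2140, hold=25.2468 ⇒ V=25.2468 continue | (k=5,j=3): S=91.5686, (K−S)⁺=0.0000, hold=9.7496 ⇒ V=9.7496 continue | (k=5,j=4): S=127.8641, (K−S)⁺=0.0000, hold=1.7619 ⇒ V=1.7619 continue | (k=5,j=5): S=178.5462, (K−S)⁺=0.0000, hold=0.0000 ⇒ V=0.0000 continue  boundary S*=46.9616
step 4: (k=4,j=0): S=39.7413, (K−S)⁺=50.0487, hold=49.4811 ⇒ V=50.0487 exercise | (k=4,j=1): S=55.4937, (K−S)⁺=34.2963, hold=34.2185 ⇒ V=34.2963 exercise | (k=4,j=2): S=77.4900, (K−S)⁺=12.3000, hold=17.7367 ⇒ V=17.7367 continue | (k=4,j=3): S=108.2051, (K−S)⁺=0.0000, hold=5.8993 ⇒ V=5.8993 continue | (k=4,j=4): S=151.0948, (K−S)⁺=0.0000, hold=0.9151 ⇒ V=0.9151 continue  boundary S*=55.4937
step 3: (k=3,j=0): S=46.9616, (K−S)⁺=42.8284, hold=42.2608 ⇒ V=42.8284 exercise | (k=3,j=1): S=65.5760, (K−S)⁺=24.2140, hold=26.2251 ⇒ V=26.2251 continue | (k=3,j=2): S=91.5686, (K−S)⁺=0.0000, hold=12.0100 ⇒ V=12.0100 continue | (k=3,j=3): S=127.8641, (K−S)⁺=0.0000, hold=3.4979 ⇒ V=3.4979 continue  boundary S*=46.9616
step 2: (k=2,j=0): S=55.4937, (K−S)⁺=34.2963, hold=34.6826 ⇒ V=34.6826 continue | (k=2,j=1): S=77.4900, (K−S)⁺=12.3000, hold=19.3170 ⇒ V=19.3170 continue | (k=2,j=2): S=108.2051, (K−S)⁺=0.0000, hold=7.8967 ⇒ V=7.8967 continue  boundary S*=-
step 1: (k=1,j=0): S=65.5760, (K−S)⁺=24.2140, hold=27.1753 ⇒ V=27.1753 continue | (k=1,j=1): S=91.5686, (K−S)⁺=0.0000, hold=13.7782 ⇒ V=13.7782 continue  boundary S*=-
step 0: (k=0,j=0): S=77.4900, (K−S)⁺=12.3000, hold=20.6491 ⇒ V=20.6491 continue  boundary S*=-

price = 20.6491
boundary = - - - 46.9616 55.4937 46.9616 55.4937 65.5760 55.4937
tree:
20.6491
27.1753 13.7782
34.6826 19.3170 7.8967
42.8284 26.2251 12.0100 3.4979
50.0487 34.2963 17.7367 5.8993 0.9151
56.1589 42.8284 25.2468 9.7496 1.7619 0.0000
61.3297 50.0487 34.2963 15.6740 3.3923 0.0000 0.0000
65.7054 56.1589 42.8284 24.2140 6.5316 0.0000 0.0000 0.0000
69.4084 61.3297 50.0487 34.2963 12.5760 0.0000 0.0000 0.0000 0.0000
72.5421 65.7054 56.1589 42.8284 24.2140 0.0000 0.0000 0.0000 0.0000 0.0000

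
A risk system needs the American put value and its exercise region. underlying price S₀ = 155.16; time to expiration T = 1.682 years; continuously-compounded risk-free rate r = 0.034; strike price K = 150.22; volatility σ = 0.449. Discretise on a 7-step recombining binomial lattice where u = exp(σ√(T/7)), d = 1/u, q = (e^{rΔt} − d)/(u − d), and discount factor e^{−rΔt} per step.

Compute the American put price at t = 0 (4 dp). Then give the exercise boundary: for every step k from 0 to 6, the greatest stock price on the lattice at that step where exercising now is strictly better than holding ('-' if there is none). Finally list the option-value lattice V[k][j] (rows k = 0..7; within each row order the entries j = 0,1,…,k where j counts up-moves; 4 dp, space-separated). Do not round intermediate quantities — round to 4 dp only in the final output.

params: Δt=0.24029 u=1.24620 d=0.80244 q=0.46368 e^(-rΔt)=0.99186
t_7 payoffs: 116.9788 98.5963 70.0482 25.7130 0.0000 0.0000 0.0000 0.0000
t_6: node(6,0) S=41.4251 payoff=108.7949 vs cont=107.5727 → 108.7949 [stop]  node(6,1) S=64.3332 payoff=85.8868 vs cont=84.6645 → 85.8868 [stop]  node(6,2) S=99.9097 payoff=50.3103 vs cont=49.0881 → 50.3103 [stop]  node(6,3) S=155.1600 payoff=0.0000 vs cont=13.6781 → 13.6781 [wait]  node(6,4) S=240.9639 payoff=0.0000 vs cont=0.0000 → 0.0000 [wait]  node(6,5) S=374.2175 payoff=0.0000 vs cont=0.0000 → 0.0000 [wait]  node(6,6) S=581.1607 payoff=0.0000 vs cont=0.0000 → 0.0000 [wait]  ⇒ S*(6)=99.9097
t_5: node(5,0) S=51.6237 payoff=98.5963 vs cont=97.3740 → 98.5963 [stop]  node(5,1) S=80.1718 payoff=70.0482 vs cont=68.8260 → 70.0482 [stop]  node(5,2) S=124.5070 payoff=25.7130 vs cont=33.0534 → 33.0534 [wait]  node(5,3) S=193.3596 payoff=0.0000 vs cont=7.2761 → 7.2761 [wait]  node(5,4) S=300.2880 payoff=0.0000 vs cont=0.0000 → 0.0000 [wait]  node(5,5) S=466.3480 payoff=0.0000 vs cont=0.0000 → 0.0000 [wait]  ⇒ S*(5)=80.1718
t_4: node(4,0) S=64.3332 payoff=85.8868 vs cont=84.6645 → 85.8868 [stop]  node(4,1) S=99.9097 payoff=50.3103 vs cont=52.4640 → 52.4640 [wait]  node(4,2) S=155.1600 payoff=0.0000 vs cont=20.9292 → 20.9292 [wait]  node(4,3) S=240.9639 payoff=0.0000 vs cont=3.8706 → 3.8706 [wait]  node(4,4) S=374.2175 payoff=0.0000 vs cont=0.0000 → 0.0000 [wait]  ⇒ S*(4)=64.3332
t_3: node(3,0) S=80.1718 payoff=70.0482 vs cont=69.8165 → 70.0482 [stop]  node(3,1) S=124.5070 payoff=25.7130 vs cont=37.5340 → 37.5340 [wait]  node(3,2) S=193.3596 payoff=0.0000 vs cont=12.9135 → 12.9135 [wait]  node(3,3) S=300.2880 payoff=0.0000 vs cont=2.0590 → 2.0590 [wait]  ⇒ S*(3)=80.1718
t_2: node(2,0) S=99.9097 payoff=50.3103 vs cont=54.5246 → 54.5246 [wait]  node(2,1) S=155.1600 payoff=0.0000 vs cont=25.9053 → 25.9053 [wait]  node(2,2) S=240.9639 payoff=0.0000 vs cont=7.8163 → 7.8163 [wait]  ⇒ S*(2)=-
t_1: node(1,0) S=124.5070 payoff=25.7130 vs cont=40.9187 → 40.9187 [wait]  node(1,1) S=193.3596 payoff=0.0000 vs cont=17.3752 → 17.3752 [wait]  ⇒ S*(1)=-
t_0: node(0,0) S=155.1600 payoff=0.0000 vs cont=29.7579 → 29.7579 [wait]  ⇒ S*(0)=-

price = 29.7579
boundary = - - - 80.1718 64.3332 80.1718 99.9097
tree:
29.7579
40.9187 17.3752
54.5246 25.9053 7.8163
70.0482 37.5340 12.9135 2.0590
85.8868 52.4640 20.9292 3.8706 0.0000
98.5963 70.0482 33.0534 7.2761 0.0000 0.0000
108.7949 85.8868 50.3103 13.6781 0.0000 0.0000 0.0000
116.9788 98.5963 70.0482 25.7130 0.0000 0.0000 0.0000 0.0000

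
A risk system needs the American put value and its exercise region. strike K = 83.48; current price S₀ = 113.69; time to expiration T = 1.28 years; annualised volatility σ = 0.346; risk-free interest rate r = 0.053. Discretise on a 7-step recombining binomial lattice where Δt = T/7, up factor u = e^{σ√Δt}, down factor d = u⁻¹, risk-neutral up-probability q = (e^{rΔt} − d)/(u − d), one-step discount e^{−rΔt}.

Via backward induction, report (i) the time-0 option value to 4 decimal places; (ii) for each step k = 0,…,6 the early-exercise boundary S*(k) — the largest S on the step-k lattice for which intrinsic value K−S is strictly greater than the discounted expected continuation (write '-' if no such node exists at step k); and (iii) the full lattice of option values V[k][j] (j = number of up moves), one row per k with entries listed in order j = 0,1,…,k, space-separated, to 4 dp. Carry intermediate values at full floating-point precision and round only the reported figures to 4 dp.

price = 3.6568
boundary = - - - - - 54.2551 62.9067
tree:
3.6568
5.9067 1.4413
9.3077 2.5651 0.3270
14.2230 4.4933 0.6550 0.0000
20.9047 7.7093 1.3120 0.0000 0.0000
29.2249 12.8564 2.6278 0.0000 0.0000 0.0000
36.6867 20.5733 5.2634 0.0000 0.0000 0.0000 0.0000
43.1222 29.2249 10.5421 0.0000 0.0000 0.0000 0.0000 0.0000

Δt=0.18286, u=1.15946, d=0.86247, q=0.49587, disc=e^(-rΔt)=0.99036
k=7 terminal: V=max(K-S,0) → 43.1222 29.2249 10.5421 0.0000 0.0000 0.0000 0.0000 0.0000
k=6: j=0 S=46.7933 intr=36.6867 cont=35.8815 V=36.6867[EX]; j=1 S=62.9067 intr=20.5733 cont=19.7682 V=20.5733[EX]; j=2 S=84.5687 intr=0.0000 cont=5.2634 V=5.2634[hold]; j=3 S=113.6900 intr=0.0000 cont=0.0000 V=0.0000[hold]; j=4 S=152.8393 intr=0.0000 cont=0.0000 V=0.0000[hold]; j=5 S=205.4697 intr=0.0000 cont=0.0000 V=0.0000[hold]; j=6 S=276.2235 intr=0.0000 cont=0.0000 V=0.0000[hold]  S*(6)=62.9067
k=5: j=0 S=54.2551 intr=29.2249 cont=28.4198 V=29.2249[EX]; j=1 S=72.9379 intr=10.5421 cont=12.8564 V=12.8564[hold]; j=2 S=98.0541 intr=0.0000 cont=2.6278 V=2.6278[hold]; j=3 S=131.8192 intr=0.0000 cont=0.0000 V=0.0000[hold]; j=4 S=177.2113 intr=0.0000 cont=0.0000 V=0.0000[hold]; j=5 S=238.2343 intr=0.0000 cont=0.0000 V=0.0000[hold]  S*(5)=54.2551
k=4: j=0 S=62.9067 intr=20.5733 cont=20.9047 V=20.9047[hold]; j=1 S=84.5687 intr=0.0000 cont=7.7093 V=7.7093[hold]; j=2 S=113.6900 intr=0.0000 cont=1.3120 V=1.3120[hold]; j=3 S=152.8393 intr=0.0000 cont=0.0000 V=0.0000[hold]; j=4 S=205.4697 intr=0.0000 cont=0.0000 V=0.0000[hold]  S*(4)=-
k=3: j=0 S=72.9379 intr=10.5421 cont=14.2230 V=14.2230[hold]; j=1 S=98.0541 intr=0.0000 cont=4.4933 V=4.4933[hold]; j=2 S=131.8192 intr=0.0000 cont=0.6550 V=0.6550[hold]; j=3 S=177.2113 intr=0.0000 cont=0.0000 V=0.0000[hold]  S*(3)=-
k=2: j=0 S=84.5687 intr=0.0000 cont=9.3077 V=9.3077[hold]; j=1 S=113.6900 intr=0.0000 cont=2.5651 V=2.5651[hold]; j=2 S=152.8393 intr=0.0000 cont=0.3270 V=0.3270[hold]  S*(2)=-
k=1: j=0 S=98.0541 intr=0.0000 cont=5.9067 V=5.9067[hold]; j=1 S=131.8192 intr=0.0000 cont=1.4413 V=1.4413[hold]  S*(1)=-
k=0: j=0 S=113.6900 intr=0.0000 cont=3.6568 V=3.6568[hold]  S*(0)=-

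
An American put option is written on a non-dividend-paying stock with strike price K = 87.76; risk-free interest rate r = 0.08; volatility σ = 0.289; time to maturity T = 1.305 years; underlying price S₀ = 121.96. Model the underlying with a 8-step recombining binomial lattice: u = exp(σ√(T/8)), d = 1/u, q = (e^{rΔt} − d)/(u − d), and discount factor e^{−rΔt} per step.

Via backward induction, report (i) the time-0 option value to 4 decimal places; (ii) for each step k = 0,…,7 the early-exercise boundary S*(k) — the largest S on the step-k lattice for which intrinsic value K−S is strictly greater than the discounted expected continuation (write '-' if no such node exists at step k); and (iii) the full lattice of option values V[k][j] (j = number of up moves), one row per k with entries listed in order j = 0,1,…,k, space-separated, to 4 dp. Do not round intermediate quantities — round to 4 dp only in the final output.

Δt=0.16312  u=1.12381  d=0.88983  q=0.52699  discount=0.98703
step 8 (expiry): payoffs max(K−S,0) = 39.8221 27.2171 11.2976 0.0000 0.0000 0.0000 0.0000 0.0000 0.0000
step 7: (k=7,j=0): S=53.8730, (K−S)⁺=33.8870, hold=32.7492 ⇒ V=33.8870 exercise | (k=7,j=1): S=68.0386, (K−S)⁺=19.7214, hold=18.5835 ⇒ V=19.7214 exercise | (k=7,j=2): S=85.9291, (K−S)⁺=1.8309, hold=5.2746 ⇒ V=5.2746 continue | (k=7,j=3): S=108.5238, (K−S)⁺=0.0000, hold=0.0000 ⇒ V=0.0000 continue | (k=7,j=4): S=137.0597, (K−S)⁺=0.0000, hold=0.0000 ⇒ V=0.0000 continue | (k=7,j=5): S=173.0990, (K−S)⁺=0.0000, hold=0.0000 ⇒ V=0.0000 continue | (k=7,j=6): S=218.6146, (K−S)⁺=0.0000, hold=0.0000 ⇒ V=0.0000 continue | (k=7,j=7): S=276.0984, (K−S)⁺=0.0000, hold=0.0000 ⇒ V=0.0000 continue  boundary S*=68.0386
step 6: (k=6,j=0): S=60.5429, (K−S)⁺=27.2171, hold=26.0793 ⇒ V=27.2171 exercise | (k=6,j=1): S=76.4624, (K−S)⁺=11.2976, hold=11.9510 ⇒ V=11.9510 continue | (k=6,j=2): S=96.5679, (K−S)⁺=0.0000, hold=2.4626 ⇒ V=2.4626 continue | (k=6,j=3): S=121.9600, (K−S)⁺=0.0000, hold=0.0000 ⇒ V=0.0000 continue | (k=6,j=4): S=154.0289, (K−S)⁺=0.0000, hold=0.0000 ⇒ V=0.0000 continue | (k=6,j=5): S=194.5301, (K−S)⁺=0.0000, hold=0.0000 ⇒ V=0.0000 continue | (k=6,j=6): S=245.6810, (K−S)⁺=0.0000, hold=0.0000 ⇒ V=0.0000 continue  boundary S*=60.5429
step 5: (k=5,j=0): S=68.0386, (K−S)⁺=19.7214, hold=18.9234 ⇒ V=19.7214 exercise | (k=5,j=1): S=85.9291, (K−S)⁺=1.8309, hold=6.8606 ⇒ V=6.8606 continue | (k=5,j=2): S=108.5238, (K−S)⁺=0.0000, hold=1.1497 ⇒ V=1.1497 continue | (k=5,j=3): S=137.0597, (K−S)⁺=0.0000, hold=0.0000 ⇒ V=0.0000 continue | (k=5,j=4): S=173.0990, (K−S)⁺=0.0000, hold=0.0000 ⇒ V=0.0000 continue | (k=5,j=5): S=218.6146, (K−S)⁺=0.0000, hold=0.0000 ⇒ V=0.0000 continue  boundary S*=68.0386
step 4: (k=4,j=0): S=76.4624, (K−S)⁺=11.2976, hold=12.7760 ⇒ V=12.7760 continue | (k=4,j=1): S=96.5679, (K−S)⁺=0.0000, hold=3.8011 ⇒ V=3.8011 continue | (k=4,j=2): S=121.9600, (K−S)⁺=0.0000, hold=0.5368 ⇒ V=0.5368 continue | (k=4,j=3): S=154.0289, (K−S)⁺=0.0000, hold=0.0000 ⇒ V=0.0000 continue | (k=4,j=4): S=194.5301, (K−S)⁺=0.0000, hold=0.0000 ⇒ V=0.0000 continue  boundary S*=-
step 3: (k=3,j=0): S=85.9291, (K−S)⁺=1.8309, hold=7.9419 ⇒ V=7.9419 continue | (k=3,j=1): S=108.5238, (K−S)⁺=0.0000, hold=2.0538 ⇒ V=2.0538 continue | (k=3,j=2): S=137.0597, (K−S)⁺=0.0000, hold=0.2506 ⇒ V=0.2506 continue | (k=3,j=3): S=173.0990, (K−S)⁺=0.0000, hold=0.0000 ⇒ V=0.0000 continue  boundary S*=-
step 2: (k=2,j=0): S=96.5679, (K−S)⁺=0.0000, hold=4.7762 ⇒ V=4.7762 continue | (k=2,j=1): S=121.9600, (K−S)⁺=0.0000, hold=1.0892 ⇒ V=1.0892 continue | (k=2,j=2): S=154.0289, (K−S)⁺=0.0000, hold=0.1170 ⇒ V=0.1170 continue  boundary S*=-
step 1: (k=1,j=0): S=108.5238, (K−S)⁺=0.0000, hold=2.7965 ⇒ V=2.7965 continue | (k=1,j=1): S=137.0597, (K−S)⁺=0.0000, hold=0.5694 ⇒ V=0.5694 continue  boundary S*=-
step 0: (k=0,j=0): S=121.9600, (K−S)⁺=0.0000, hold=1.6018 ⇒ V=1.6018 continue  boundary S*=-

price = 1.6018
boundary = - - - - - 68.0386 60.5429 68.0386
tree:
1.6018
2.7965 0.5694
4.7762 1.0892 0.1170
7.9419 2.0538 0.2506 0.0000
12.7760 3.8011 0.5368 0.0000 0.0000
19.7214 6.8606 1.1497 0.0000 0.0000 0.0000
27.2171 11.9510 2.4626 0.0000 0.0000 0.0000 0.0000
33.8870 19.7214 5.2746 0.0000 0.0000 0.0000 0.0000 0.0000
39.8221 27.2171 11.2976 0.0000 0.0000 0.0000 0.0000 0.0000 0.0000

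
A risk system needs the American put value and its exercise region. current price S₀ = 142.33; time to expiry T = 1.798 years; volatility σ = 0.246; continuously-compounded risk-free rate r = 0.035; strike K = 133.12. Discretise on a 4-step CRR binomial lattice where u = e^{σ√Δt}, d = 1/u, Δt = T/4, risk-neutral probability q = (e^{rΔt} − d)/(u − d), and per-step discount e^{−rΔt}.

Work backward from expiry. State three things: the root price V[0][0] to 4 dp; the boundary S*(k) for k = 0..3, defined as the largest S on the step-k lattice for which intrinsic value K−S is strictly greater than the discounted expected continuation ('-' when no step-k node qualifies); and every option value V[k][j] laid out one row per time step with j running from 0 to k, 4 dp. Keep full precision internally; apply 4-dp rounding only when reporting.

Δt=0.44950, u=1.17931, d=0.84795, q=0.50672, disc=e^(-rΔt)=0.98439
k=4 terminal: V=max(K-S,0) → 59.5360 30.7813 0.0000 0.0000 0.0000
k=3: j=0 S=86.7784 intr=46.3416 cont=44.2637 V=46.3416[EX]; j=1 S=120.6891 intr=12.4309 cont=14.9469 V=14.9469[hold]; j=2 S=167.8513 intr=0.0000 cont=0.0000 V=0.0000[hold]; j=3 S=233.4432 intr=0.0000 cont=0.0000 V=0.0000[hold]  S*(3)=86.7784
k=2: j=0 S=102.3387 intr=30.7813 cont=29.9584 V=30.7813[EX]; j=1 S=142.3300 intr=0.0000 cont=7.2580 V=7.2580[hold]; j=2 S=197.9488 intr=0.0000 cont=0.0000 V=0.0000[hold]  S*(2)=102.3387
k=1: j=0 S=120.6891 intr=12.4309 cont=18.5673 V=18.5673[hold]; j=1 S=167.8513 intr=0.0000 cont=3.5244 V=3.5244[hold]  S*(1)=-
k=0: j=0 S=142.3300 intr=0.0000 cont=10.7740 V=10.7740[hold]  S*(0)=-

price = 10.7740
boundary = - - 102.3387 86.7784
tree:
10.7740
18.5673 3.5244
30.7813 7.2580 0.0000
46.3416 14.9469 0.0000 0.0000
59.5360 30.7813 0.0000 0.0000 0.0000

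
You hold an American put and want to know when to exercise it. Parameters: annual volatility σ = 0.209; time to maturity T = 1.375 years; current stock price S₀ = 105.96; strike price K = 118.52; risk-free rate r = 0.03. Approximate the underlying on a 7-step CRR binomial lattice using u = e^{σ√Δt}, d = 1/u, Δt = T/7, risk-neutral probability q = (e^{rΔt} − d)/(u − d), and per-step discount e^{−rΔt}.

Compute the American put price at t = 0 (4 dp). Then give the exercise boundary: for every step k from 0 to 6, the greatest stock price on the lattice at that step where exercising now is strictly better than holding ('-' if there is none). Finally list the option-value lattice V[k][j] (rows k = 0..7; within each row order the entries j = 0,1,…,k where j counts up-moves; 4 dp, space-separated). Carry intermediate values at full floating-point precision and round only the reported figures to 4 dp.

Δt=0.19643  u=1.09706  d=0.91153  q=0.50872  discount=0.99412
step 7 (expiry): payoffs max(K−S,0) = 63.1158 51.8393 38.2678 21.9341 2.2760 0.0000 0.0000 0.0000
step 6: (k=6,j=0): S=60.7815, (K−S)⁺=57.7385, hold=57.0421 ⇒ V=57.7385 exercise | (k=6,j=1): S=73.1524, (K−S)⁺=45.3676, hold=44.6713 ⇒ V=45.3676 exercise | (k=6,j=2): S=88.0410, (K−S)⁺=30.4790, hold=29.7826 ⇒ V=30.4790 exercise | (k=6,j=3): S=105.9600, (K−S)⁺=12.5600, hold=11.8636 ⇒ V=12.5600 exercise | (k=6,j=4): S=127.5260, (K−S)⁺=0.0000, hold=1.1116 ⇒ V=1.1116 continue | (k=6,j=5): S=153.4814, (K−S)⁺=0.0000, hold=0.0000 ⇒ V=0.0000 continue | (k=6,j=6): S=184.7194, (K−S)⁺=0.0000, hold=0.0000 ⇒ V=0.0000 continue  boundary S*=105.9600
step 5: (k=5,j=0): S=66.6807, (K−S)⁺=51.8393, hold=51.1430 ⇒ V=51.8393 exercise | (k=5,j=1): S=80.2522, (K−S)⁺=38.2678, hold=37.5715 ⇒ V=38.2678 exercise | (k=5,j=2): S=96.5859, (K−S)⁺=21.9341, hold=21.2378 ⇒ V=21.9341 exercise | (k=5,j=3): S=116.2440, (K−S)⁺=2.2760, hold=6.6964 ⇒ V=6.6964 continue | (k=5,j=4): S=139.9031, (K−S)⁺=0.0000, hold=0.5429 ⇒ V=0.5429 continue | (k=5,j=5): S=168.3775, (K−S)⁺=0.0000, hold=0.0000 ⇒ V=0.0000 continue  boundary S*=96.5859
step 4: (k=4,j=0): S=73.1524, (K−S)⁺=45.3676, hold=44.6713 ⇒ V=45.3676 exercise | (k=4,j=1): S=88.0410, (K−S)⁺=30.4790, hold=29.7826 ⇒ V=30.4790 exercise | (k=4,j=2): S=105.9600, (K−S)⁺=12.5600, hold=14.0991 ⇒ V=14.0991 continue | (k=4,j=3): S=127.5260, (K−S)⁺=0.0000, hold=3.5451 ⇒ V=3.5451 continue | (k=4,j=4): S=153.4814, (K−S)⁺=0.0000, hold=0.2652 ⇒ V=0.2652 continue  boundary S*=88.0410
step 3: (k=3,j=0): S=80.2522, (K−S)⁺=38.2678, hold=37.5715 ⇒ V=38.2678 exercise | (k=3,j=1): S=96.5859, (K−S)⁺=21.9341, hold=22.0162 ⇒ V=22.0162 continue | (k=3,j=2): S=116.2440, (K−S)⁺=2.2760, hold=8.6788 ⇒ V=8.6788 continue | (k=3,j=3): S=139.9031, (K−S)⁺=0.0000, hold=1.8655 ⇒ V=1.8655 continue  boundary S*=80.2522
step 2: (k=2,j=0): S=88.0410, (K−S)⁺=30.4790, hold=29.8241 ⇒ V=30.4790 exercise | (k=2,j=1): S=105.9600, (K−S)⁺=12.5600, hold=15.1418 ⇒ V=15.1418 continue | (k=2,j=2): S=127.5260, (K−S)⁺=0.0000, hold=5.1822 ⇒ V=5.1822 continue  boundary S*=88.0410
step 1: (k=1,j=0): S=96.5859, (K−S)⁺=21.9341, hold=22.5434 ⇒ V=22.5434 continue | (k=1,j=1): S=116.2440, (K−S)⁺=2.2760, hold=10.0159 ⇒ V=10.0159 continue  boundary S*=-
step 0: (k=0,j=0): S=105.9600, (K−S)⁺=12.5600, hold=16.0755 ⇒ V=16.0755 continue  boundary S*=-

price = 16.0755
boundary = - - 88.0410 80.2522 88.0410 96.5859 105.9600
tree:
16.0755
22.5434 10.0159
30.4790 15.1418 5.1822
38.2678 22.0162 8.6788 1.8655
45.3676 30.4790 14.0991 3.5451 0.2652
51.8393 38.2678 21.9341 6.6964 0.5429 0.0000
57.7385 45.3676 30.4790 12.5600 1.1116 0.0000 0.0000
63.1158 51.8393 38.2678 21.9341 2.2760 0.0000 0.0000 0.0000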